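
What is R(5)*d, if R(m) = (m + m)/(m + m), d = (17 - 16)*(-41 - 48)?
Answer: -89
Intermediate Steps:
d = -89 (d = 1*(-89) = -89)
R(m) = 1 (R(m) = (2*m)/((2*m)) = (2*m)*(1/(2*m)) = 1)
R(5)*d = 1*(-89) = -89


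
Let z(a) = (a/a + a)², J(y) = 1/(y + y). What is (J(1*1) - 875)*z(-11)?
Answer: -87450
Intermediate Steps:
J(y) = 1/(2*y)
z(a) = (1 + a)²
(J(1*1) - 875)*z(-11) = (1/(2*((1*1))) - 875)*(1 - 11)² = ((½)/1 - 875)*(-10)² = ((½)*1 - 875)*100 = (½ - 875)*100 = -1749/2*100 = -87450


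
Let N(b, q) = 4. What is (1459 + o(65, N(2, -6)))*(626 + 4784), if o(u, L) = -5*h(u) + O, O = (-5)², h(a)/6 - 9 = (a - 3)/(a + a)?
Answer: 84374360/13 ≈ 6.4903e+6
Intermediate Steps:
h(a) = 54 + 3*(-3 + a)/a (h(a) = 54 + 6*((a - 3)/(a + a)) = 54 + 6*((-3 + a)/((2*a))) = 54 + 6*((-3 + a)*(1/(2*a))) = 54 + 6*((-3 + a)/(2*a)) = 54 + 3*(-3 + a)/a)
O = 25
o(u, L) = -260 + 45/u (o(u, L) = -5*(57 - 9/u) + 25 = (-285 + 45/u) + 25 = -260 + 45/u)
(1459 + o(65, N(2, -6)))*(626 + 4784) = (1459 + (-260 + 45/65))*(626 + 4784) = (1459 + (-260 + 45*(1/65)))*5410 = (1459 + (-260 + 9/13))*5410 = (1459 - 3371/13)*5410 = (15596/13)*5410 = 84374360/13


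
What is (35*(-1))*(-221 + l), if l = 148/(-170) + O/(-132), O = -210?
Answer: 2883461/374 ≈ 7709.8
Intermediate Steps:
l = 1347/1870 (l = 148/(-170) - 210/(-132) = 148*(-1/170) - 210*(-1/132) = -74/85 + 35/22 = 1347/1870 ≈ 0.72032)
(35*(-1))*(-221 + l) = (35*(-1))*(-221 + 1347/1870) = -35*(-411923/1870) = 2883461/374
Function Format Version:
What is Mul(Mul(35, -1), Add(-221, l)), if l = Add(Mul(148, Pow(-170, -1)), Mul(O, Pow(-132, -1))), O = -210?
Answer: Rational(2883461, 374) ≈ 7709.8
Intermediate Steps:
l = Rational(1347, 1870) (l = Add(Mul(148, Pow(-170, -1)), Mul(-210, Pow(-132, -1))) = Add(Mul(148, Rational(-1, 170)), Mul(-210, Rational(-1, 132))) = Add(Rational(-74, 85), Rational(35, 22)) = Rational(1347, 1870) ≈ 0.72032)
Mul(Mul(35, -1), Add(-221, l)) = Mul(Mul(35, -1), Add(-221, Rational(1347, 1870))) = Mul(-35, Rational(-411923, 1870)) = Rational(2883461, 374)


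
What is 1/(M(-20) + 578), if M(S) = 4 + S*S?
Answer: 1/982 ≈ 0.0010183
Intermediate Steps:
M(S) = 4 + S²
1/(M(-20) + 578) = 1/((4 + (-20)²) + 578) = 1/((4 + 400) + 578) = 1/(404 + 578) = 1/982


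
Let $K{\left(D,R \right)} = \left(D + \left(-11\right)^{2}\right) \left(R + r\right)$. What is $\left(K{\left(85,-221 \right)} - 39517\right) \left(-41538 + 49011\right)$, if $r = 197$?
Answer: $-332257053$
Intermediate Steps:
$K{\left(D,R \right)} = \left(121 + D\right) \left(197 + R\right)$ ($K{\left(D,R \right)} = \left(D + \left(-11\right)^{2}\right) \left(R + 197\right) = \left(D + 121\right) \left(197 + R\right) = \left(121 + D\right) \left(197 + R\right)$)
$\left(K{\left(85,-221 \right)} - 39517\right) \left(-41538 + 49011\right) = \left(\left(23837 + 121 \left(-221\right) + 197 \cdot 85 + 85 \left(-221\right)\right) - 39517\right) \left(-41538 + 49011\right) = \left(\left(23837 - 26741 + 16745 - 18785\right) - 39517\right) 7473 = \left(-4944 - 39517\right) 7473 = \left(-44461\right) 7473 = -332257053$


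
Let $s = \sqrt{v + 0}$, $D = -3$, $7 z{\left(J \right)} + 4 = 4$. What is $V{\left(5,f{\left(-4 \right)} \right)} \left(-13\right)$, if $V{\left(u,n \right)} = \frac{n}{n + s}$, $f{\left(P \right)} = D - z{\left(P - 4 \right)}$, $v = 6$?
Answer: $-39 - 13 \sqrt{6} \approx -70.843$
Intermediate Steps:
$z{\left(J \right)} = 0$ ($z{\left(J \right)} = - \frac{4}{7} + \frac{1}{7} \cdot 4 = - \frac{4}{7} + \frac{4}{7} = 0$)
$s = \sqrt{6}$ ($s = \sqrt{6 + 0} = \sqrt{6} \approx 2.4495$)
$f{\left(P \right)} = -3$ ($f{\left(P \right)} = -3 - 0 = -3 + 0 = -3$)
$V{\left(u,n \right)} = \frac{n}{n + \sqrt{6}}$
$V{\left(5,f{\left(-4 \right)} \right)} \left(-13\right) = - \frac{3}{-3 + \sqrt{6}} \left(-13\right) = \frac{39}{-3 + \sqrt{6}}$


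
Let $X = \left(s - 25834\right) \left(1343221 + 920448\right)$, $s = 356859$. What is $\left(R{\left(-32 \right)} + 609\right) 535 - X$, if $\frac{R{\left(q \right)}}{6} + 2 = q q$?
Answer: $-749327424290$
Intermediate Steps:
$R{\left(q \right)} = -12 + 6 q^{2}$ ($R{\left(q \right)} = -12 + 6 q q = -12 + 6 q^{2}$)
$X = 749331030725$ ($X = \left(356859 - 25834\right) \left(1343221 + 920448\right) = 331025 \cdot 2263669 = 749331030725$)
$\left(R{\left(-32 \right)} + 609\right) 535 - X = \left(\left(-12 + 6 \left(-32\right)^{2}\right) + 609\right) 535 - 749331030725 = \left(\left(-12 + 6 \cdot 1024\right) + 609\right) 535 - 749331030725 = \left(\left(-12 + 6144\right) + 609\right) 535 - 749331030725 = \left(6132 + 609\right) 535 - 749331030725 = 6741 \cdot 535 - 749331030725 = 3606435 - 749331030725 = -749327424290$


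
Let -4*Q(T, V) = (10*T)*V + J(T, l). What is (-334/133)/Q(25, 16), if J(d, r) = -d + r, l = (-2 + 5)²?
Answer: 167/66234 ≈ 0.0025214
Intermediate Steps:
l = 9 (l = 3² = 9)
J(d, r) = r - d
Q(T, V) = -9/4 + T/4 - 5*T*V/2 (Q(T, V) = -((10*T)*V + (9 - T))/4 = -(10*T*V + (9 - T))/4 = -(9 - T + 10*T*V)/4 = -9/4 + T/4 - 5*T*V/2)
(-334/133)/Q(25, 16) = (-334/133)/(-9/4 + (¼)*25 - 5/2*25*16) = (-334/133)/(-9/4 + 25/4 - 1000) = -2*167/133/(-996) = -334/133*(-1/996) = 167/66234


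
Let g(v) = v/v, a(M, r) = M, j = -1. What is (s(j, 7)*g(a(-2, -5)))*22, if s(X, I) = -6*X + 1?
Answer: 154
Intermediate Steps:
g(v) = 1
s(X, I) = 1 - 6*X
(s(j, 7)*g(a(-2, -5)))*22 = ((1 - 6*(-1))*1)*22 = ((1 + 6)*1)*22 = (7*1)*22 = 7*22 = 154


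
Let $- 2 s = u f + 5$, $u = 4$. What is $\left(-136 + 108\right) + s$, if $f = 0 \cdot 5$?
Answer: $- \frac{61}{2} \approx -30.5$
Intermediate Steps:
$f = 0$
$s = - \frac{5}{2}$ ($s = - \frac{4 \cdot 0 + 5}{2} = - \frac{0 + 5}{2} = \left(- \frac{1}{2}\right) 5 = - \frac{5}{2} \approx -2.5$)
$\left(-136 + 108\right) + s = \left(-136 + 108\right) - \frac{5}{2} = -28 - \frac{5}{2} = - \frac{61}{2}$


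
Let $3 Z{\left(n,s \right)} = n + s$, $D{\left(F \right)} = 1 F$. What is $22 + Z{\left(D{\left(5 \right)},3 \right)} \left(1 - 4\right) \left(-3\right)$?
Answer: $46$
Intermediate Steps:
$D{\left(F \right)} = F$
$Z{\left(n,s \right)} = \frac{n}{3} + \frac{s}{3}$ ($Z{\left(n,s \right)} = \frac{n + s}{3} = \frac{n}{3} + \frac{s}{3}$)
$22 + Z{\left(D{\left(5 \right)},3 \right)} \left(1 - 4\right) \left(-3\right) = 22 + \left(\frac{1}{3} \cdot 5 + \frac{1}{3} \cdot 3\right) \left(1 - 4\right) \left(-3\right) = 22 + \left(\frac{5}{3} + 1\right) \left(\left(-3\right) \left(-3\right)\right) = 22 + \frac{8}{3} \cdot 9 = 22 + 24 = 46$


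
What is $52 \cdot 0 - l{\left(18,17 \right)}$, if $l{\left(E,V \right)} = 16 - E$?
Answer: $2$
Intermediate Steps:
$52 \cdot 0 - l{\left(18,17 \right)} = 52 \cdot 0 - \left(16 - 18\right) = 0 - \left(16 - 18\right) = 0 - -2 = 0 + 2 = 2$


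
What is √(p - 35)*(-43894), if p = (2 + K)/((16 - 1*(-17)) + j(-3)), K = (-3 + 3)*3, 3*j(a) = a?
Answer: -21947*I*√559/2 ≈ -2.5945e+5*I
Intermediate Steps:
j(a) = a/3
K = 0 (K = 0*3 = 0)
p = 1/16 (p = (2 + 0)/((16 - 1*(-17)) + (⅓)*(-3)) = 2/((16 + 17) - 1) = 2/(33 - 1) = 2/32 = 2*(1/32) = 1/16 ≈ 0.062500)
√(p - 35)*(-43894) = √(1/16 - 35)*(-43894) = √(-559/16)*(-43894) = (I*√559/4)*(-43894) = -21947*I*√559/2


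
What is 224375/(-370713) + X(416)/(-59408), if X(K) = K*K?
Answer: -4842736183/1376457369 ≈ -3.5183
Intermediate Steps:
X(K) = K²
224375/(-370713) + X(416)/(-59408) = 224375/(-370713) + 416²/(-59408) = 224375*(-1/370713) + 173056*(-1/59408) = -224375/370713 - 10816/3713 = -4842736183/1376457369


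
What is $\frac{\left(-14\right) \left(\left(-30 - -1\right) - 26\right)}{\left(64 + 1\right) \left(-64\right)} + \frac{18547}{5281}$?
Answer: $\frac{7308915}{2196896} \approx 3.3269$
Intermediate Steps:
$\frac{\left(-14\right) \left(\left(-30 - -1\right) - 26\right)}{\left(64 + 1\right) \left(-64\right)} + \frac{18547}{5281} = \frac{\left(-14\right) \left(\left(-30 + 1\right) - 26\right)}{65 \left(-64\right)} + 18547 \cdot \frac{1}{5281} = \frac{\left(-14\right) \left(-29 - 26\right)}{-4160} + \frac{18547}{5281} = \left(-14\right) \left(-55\right) \left(- \frac{1}{4160}\right) + \frac{18547}{5281} = 770 \left(- \frac{1}{4160}\right) + \frac{18547}{5281} = - \frac{77}{416} + \frac{18547}{5281} = \frac{7308915}{2196896}$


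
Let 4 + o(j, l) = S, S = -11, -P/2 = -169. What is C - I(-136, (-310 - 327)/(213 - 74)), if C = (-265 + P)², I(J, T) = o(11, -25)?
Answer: 5344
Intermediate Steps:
P = 338 (P = -2*(-169) = 338)
o(j, l) = -15 (o(j, l) = -4 - 11 = -15)
I(J, T) = -15
C = 5329 (C = (-265 + 338)² = 73² = 5329)
C - I(-136, (-310 - 327)/(213 - 74)) = 5329 - 1*(-15) = 5329 + 15 = 5344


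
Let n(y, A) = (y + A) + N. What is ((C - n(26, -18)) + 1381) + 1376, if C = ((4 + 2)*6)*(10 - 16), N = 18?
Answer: 2515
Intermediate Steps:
n(y, A) = 18 + A + y (n(y, A) = (y + A) + 18 = (A + y) + 18 = 18 + A + y)
C = -216 (C = (6*6)*(-6) = 36*(-6) = -216)
((C - n(26, -18)) + 1381) + 1376 = ((-216 - (18 - 18 + 26)) + 1381) + 1376 = ((-216 - 1*26) + 1381) + 1376 = ((-216 - 26) + 1381) + 1376 = (-242 + 1381) + 1376 = 1139 + 1376 = 2515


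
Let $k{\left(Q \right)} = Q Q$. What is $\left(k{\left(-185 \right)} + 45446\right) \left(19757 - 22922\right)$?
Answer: $-252158715$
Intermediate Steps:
$k{\left(Q \right)} = Q^{2}$
$\left(k{\left(-185 \right)} + 45446\right) \left(19757 - 22922\right) = \left(\left(-185\right)^{2} + 45446\right) \left(19757 - 22922\right) = \left(34225 + 45446\right) \left(-3165\right) = 79671 \left(-3165\right) = -252158715$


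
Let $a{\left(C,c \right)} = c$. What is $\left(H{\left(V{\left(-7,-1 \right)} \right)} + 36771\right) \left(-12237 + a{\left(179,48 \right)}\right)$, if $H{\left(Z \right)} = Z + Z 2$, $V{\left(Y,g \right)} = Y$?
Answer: $-447945750$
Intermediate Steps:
$H{\left(Z \right)} = 3 Z$ ($H{\left(Z \right)} = Z + 2 Z = 3 Z$)
$\left(H{\left(V{\left(-7,-1 \right)} \right)} + 36771\right) \left(-12237 + a{\left(179,48 \right)}\right) = \left(3 \left(-7\right) + 36771\right) \left(-12237 + 48\right) = \left(-21 + 36771\right) \left(-12189\right) = 36750 \left(-12189\right) = -447945750$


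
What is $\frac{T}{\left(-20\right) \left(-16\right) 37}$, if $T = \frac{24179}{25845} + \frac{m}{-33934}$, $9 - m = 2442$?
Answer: $\frac{883371071}{10383966883200} \approx 8.5071 \cdot 10^{-5}$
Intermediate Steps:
$m = -2433$ ($m = 9 - 2442 = -2433$)
$T = \frac{883371071}{877024230}$ ($T = \frac{24179}{25845} - \frac{2433}{-33934} = 24179 \cdot \frac{1}{25845} - - \frac{2433}{33934} = \frac{24179}{25845} + \frac{2433}{33934} = \frac{883371071}{877024230} \approx 1.0072$)
$\frac{T}{\left(-20\right) \left(-16\right) 37} = \frac{883371071}{877024230 \left(-20\right) \left(-16\right) 37} = \frac{883371071}{877024230 \cdot 320 \cdot 37} = \frac{883371071}{877024230 \cdot 11840} = \frac{883371071}{877024230} \cdot \frac{1}{11840} = \frac{883371071}{10383966883200}$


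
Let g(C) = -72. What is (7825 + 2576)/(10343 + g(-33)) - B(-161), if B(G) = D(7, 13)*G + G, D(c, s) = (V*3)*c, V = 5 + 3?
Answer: 279474040/10271 ≈ 27210.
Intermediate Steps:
V = 8
D(c, s) = 24*c (D(c, s) = (8*3)*c = 24*c)
B(G) = 169*G (B(G) = (24*7)*G + G = 168*G + G = 169*G)
(7825 + 2576)/(10343 + g(-33)) - B(-161) = (7825 + 2576)/(10343 - 72) - 169*(-161) = 10401/10271 - 1*(-27209) = 10401*(1/10271) + 27209 = 10401/10271 + 27209 = 279474040/10271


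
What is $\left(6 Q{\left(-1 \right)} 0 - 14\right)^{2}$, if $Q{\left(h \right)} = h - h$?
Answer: $196$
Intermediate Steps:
$Q{\left(h \right)} = 0$
$\left(6 Q{\left(-1 \right)} 0 - 14\right)^{2} = \left(6 \cdot 0 \cdot 0 - 14\right)^{2} = \left(0 \cdot 0 - 14\right)^{2} = \left(0 - 14\right)^{2} = \left(-14\right)^{2} = 196$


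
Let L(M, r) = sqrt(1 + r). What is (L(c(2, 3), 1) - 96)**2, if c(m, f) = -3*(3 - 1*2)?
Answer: (96 - sqrt(2))**2 ≈ 8946.5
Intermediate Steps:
c(m, f) = -3 (c(m, f) = -3*(3 - 2) = -3*1 = -3)
(L(c(2, 3), 1) - 96)**2 = (sqrt(1 + 1) - 96)**2 = (sqrt(2) - 96)**2 = (-96 + sqrt(2))**2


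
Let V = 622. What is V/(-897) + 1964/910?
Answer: 45988/31395 ≈ 1.4648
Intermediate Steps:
V/(-897) + 1964/910 = 622/(-897) + 1964/910 = 622*(-1/897) + 1964*(1/910) = -622/897 + 982/455 = 45988/31395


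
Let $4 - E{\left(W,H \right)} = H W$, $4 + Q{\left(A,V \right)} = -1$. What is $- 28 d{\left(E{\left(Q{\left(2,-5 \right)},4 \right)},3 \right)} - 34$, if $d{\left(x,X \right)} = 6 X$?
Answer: $-538$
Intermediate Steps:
$Q{\left(A,V \right)} = -5$ ($Q{\left(A,V \right)} = -4 - 1 = -5$)
$E{\left(W,H \right)} = 4 - H W$
$- 28 d{\left(E{\left(Q{\left(2,-5 \right)},4 \right)},3 \right)} - 34 = - 28 \cdot 6 \cdot 3 - 34 = \left(-28\right) 18 - 34 = -504 - 34 = -538$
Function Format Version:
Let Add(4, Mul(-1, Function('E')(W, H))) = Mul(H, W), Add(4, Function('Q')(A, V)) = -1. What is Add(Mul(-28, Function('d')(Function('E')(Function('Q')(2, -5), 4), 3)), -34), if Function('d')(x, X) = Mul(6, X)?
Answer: -538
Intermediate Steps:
Function('Q')(A, V) = -5 (Function('Q')(A, V) = Add(-4, -1) = -5)
Function('E')(W, H) = Add(4, Mul(-1, H, W)) (Function('E')(W, H) = Add(4, Mul(-1, Mul(H, W))) = Add(4, Mul(-1, H, W)))
Add(Mul(-28, Function('d')(Function('E')(Function('Q')(2, -5), 4), 3)), -34) = Add(Mul(-28, Mul(6, 3)), -34) = Add(Mul(-28, 18), -34) = Add(-504, -34) = -538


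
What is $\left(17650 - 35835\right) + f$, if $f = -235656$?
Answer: $-253841$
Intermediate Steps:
$\left(17650 - 35835\right) + f = \left(17650 - 35835\right) - 235656 = -18185 - 235656 = -253841$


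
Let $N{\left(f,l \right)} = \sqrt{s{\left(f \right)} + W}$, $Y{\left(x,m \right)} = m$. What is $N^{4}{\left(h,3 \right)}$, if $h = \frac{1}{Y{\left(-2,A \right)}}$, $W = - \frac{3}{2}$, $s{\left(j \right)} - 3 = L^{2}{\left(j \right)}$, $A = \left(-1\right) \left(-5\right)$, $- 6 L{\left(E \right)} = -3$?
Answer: $\frac{49}{16} \approx 3.0625$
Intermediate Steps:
$L{\left(E \right)} = \frac{1}{2}$ ($L{\left(E \right)} = \left(- \frac{1}{6}\right) \left(-3\right) = \frac{1}{2}$)
$A = 5$
$s{\left(j \right)} = \frac{13}{4}$ ($s{\left(j \right)} = 3 + \left(\frac{1}{2}\right)^{2} = 3 + \frac{1}{4} = \frac{13}{4}$)
$W = - \frac{3}{2}$ ($W = \left(-3\right) \frac{1}{2} = - \frac{3}{2} \approx -1.5$)
$h = \frac{1}{5} \approx 0.2$
$N{\left(f,l \right)} = \frac{\sqrt{7}}{2}$ ($N{\left(f,l \right)} = \sqrt{\frac{13}{4} - \frac{3}{2}} = \sqrt{\frac{7}{4}} = \frac{\sqrt{7}}{2}$)
$N^{4}{\left(h,3 \right)} = \left(\frac{\sqrt{7}}{2}\right)^{4} = \frac{49}{16}$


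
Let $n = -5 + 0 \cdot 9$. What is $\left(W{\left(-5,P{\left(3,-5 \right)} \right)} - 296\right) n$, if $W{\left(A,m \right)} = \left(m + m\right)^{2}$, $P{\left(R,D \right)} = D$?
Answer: $980$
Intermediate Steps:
$n = -5$ ($n = -5 + 0 = -5$)
$W{\left(A,m \right)} = 4 m^{2}$ ($W{\left(A,m \right)} = \left(2 m\right)^{2} = 4 m^{2}$)
$\left(W{\left(-5,P{\left(3,-5 \right)} \right)} - 296\right) n = \left(4 \left(-5\right)^{2} - 296\right) \left(-5\right) = \left(4 \cdot 25 - 296\right) \left(-5\right) = \left(100 - 296\right) \left(-5\right) = \left(-196\right) \left(-5\right) = 980$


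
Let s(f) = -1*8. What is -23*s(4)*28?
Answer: 5152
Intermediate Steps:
s(f) = -8
-23*s(4)*28 = -23*(-8)*28 = 184*28 = 5152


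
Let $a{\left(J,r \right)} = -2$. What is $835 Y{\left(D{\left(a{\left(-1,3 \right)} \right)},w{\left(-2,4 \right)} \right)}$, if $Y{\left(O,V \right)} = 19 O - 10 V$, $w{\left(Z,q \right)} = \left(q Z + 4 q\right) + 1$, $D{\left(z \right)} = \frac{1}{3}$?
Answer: $- \frac{209585}{3} \approx -69862.0$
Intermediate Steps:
$D{\left(z \right)} = \frac{1}{3}$
$w{\left(Z,q \right)} = 1 + 4 q + Z q$ ($w{\left(Z,q \right)} = \left(Z q + 4 q\right) + 1 = \left(4 q + Z q\right) + 1 = 1 + 4 q + Z q$)
$Y{\left(O,V \right)} = - 10 V + 19 O$
$835 Y{\left(D{\left(a{\left(-1,3 \right)} \right)},w{\left(-2,4 \right)} \right)} = 835 \left(- 10 \left(1 + 4 \cdot 4 - 8\right) + 19 \cdot \frac{1}{3}\right) = 835 \left(- 10 \left(1 + 16 - 8\right) + \frac{19}{3}\right) = 835 \left(\left(-10\right) 9 + \frac{19}{3}\right) = 835 \left(-90 + \frac{19}{3}\right) = 835 \left(- \frac{251}{3}\right) = - \frac{209585}{3}$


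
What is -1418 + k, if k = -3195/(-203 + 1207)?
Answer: -1426867/1004 ≈ -1421.2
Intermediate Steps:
k = -3195/1004 ≈ -3.1823
-1418 + k = -1418 - 3195/1004 = -1426867/1004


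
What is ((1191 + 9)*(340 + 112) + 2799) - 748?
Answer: 544451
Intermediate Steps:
((1191 + 9)*(340 + 112) + 2799) - 748 = (1200*452 + 2799) - 748 = (542400 + 2799) - 748 = 545199 - 748 = 544451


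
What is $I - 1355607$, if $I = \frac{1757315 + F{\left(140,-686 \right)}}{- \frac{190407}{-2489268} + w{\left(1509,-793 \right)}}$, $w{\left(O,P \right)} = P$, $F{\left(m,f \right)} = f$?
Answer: $- \frac{99261800739133}{73103671} \approx -1.3578 \cdot 10^{6}$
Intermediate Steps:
$I = - \frac{161952605836}{73103671}$ ($I = \frac{1757315 - 686}{- \frac{190407}{-2489268} - 793} = \frac{1756629}{\left(-190407\right) \left(- \frac{1}{2489268}\right) - 793} = \frac{1756629}{\frac{63469}{829756} - 793} = \frac{1756629}{- \frac{657933039}{829756}} = 1756629 \left(- \frac{829756}{657933039}\right) = - \frac{161952605836}{73103671} \approx -2215.4$)
$I - 1355607 = - \frac{161952605836}{73103671} - 1355607 = - \frac{99261800739133}{73103671}$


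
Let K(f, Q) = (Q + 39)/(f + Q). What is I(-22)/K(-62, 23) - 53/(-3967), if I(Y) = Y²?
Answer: -37438903/122977 ≈ -304.44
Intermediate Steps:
K(f, Q) = (39 + Q)/(Q + f)
I(-22)/K(-62, 23) - 53/(-3967) = (-22)²/(((39 + 23)/(23 - 62))) - 53/(-3967) = 484/((62/(-39))) - 53*(-1/3967) = 484/((-1/39*62)) + 53/3967 = 484/(-62/39) + 53/3967 = 484*(-39/62) + 53/3967 = -9438/31 + 53/3967 = -37438903/122977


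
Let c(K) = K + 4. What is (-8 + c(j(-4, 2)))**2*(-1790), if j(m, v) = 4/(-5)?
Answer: -206208/5 ≈ -41242.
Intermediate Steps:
j(m, v) = -4/5 (j(m, v) = 4*(-1/5) = -4/5)
c(K) = 4 + K
(-8 + c(j(-4, 2)))**2*(-1790) = (-8 + (4 - 4/5))**2*(-1790) = (-8 + 16/5)**2*(-1790) = (-24/5)**2*(-1790) = (576/25)*(-1790) = -206208/5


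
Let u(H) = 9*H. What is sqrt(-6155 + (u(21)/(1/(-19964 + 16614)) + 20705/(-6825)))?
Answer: I*sqrt(1191174711090)/1365 ≈ 799.57*I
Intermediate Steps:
sqrt(-6155 + (u(21)/(1/(-19964 + 16614)) + 20705/(-6825))) = sqrt(-6155 + ((9*21)/(1/(-19964 + 16614)) + 20705/(-6825))) = sqrt(-6155 + (189/(1/(-3350)) + 20705*(-1/6825))) = sqrt(-6155 + (189/(-1/3350) - 4141/1365)) = sqrt(-6155 + (189*(-3350) - 4141/1365)) = sqrt(-6155 + (-633150 - 4141/1365)) = sqrt(-6155 - 864253891/1365) = sqrt(-872655466/1365) = I*sqrt(1191174711090)/1365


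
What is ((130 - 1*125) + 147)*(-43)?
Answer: -6536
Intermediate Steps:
((130 - 1*125) + 147)*(-43) = ((130 - 125) + 147)*(-43) = (5 + 147)*(-43) = 152*(-43) = -6536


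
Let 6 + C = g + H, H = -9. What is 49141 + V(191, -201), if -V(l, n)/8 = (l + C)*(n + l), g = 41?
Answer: 66501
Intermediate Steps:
C = 26 (C = -6 + (41 - 9) = -6 + 32 = 26)
V(l, n) = -8*(26 + l)*(l + n) (V(l, n) = -8*(l + 26)*(n + l) = -8*(26 + l)*(l + n))
49141 + V(191, -201) = 49141 + (-208*191 - 208*(-201) - 8*191² - 8*191*(-201)) = 49141 + (-39728 + 41808 - 8*36481 + 307128) = 49141 + (-39728 + 41808 - 291848 + 307128) = 49141 + 17360 = 66501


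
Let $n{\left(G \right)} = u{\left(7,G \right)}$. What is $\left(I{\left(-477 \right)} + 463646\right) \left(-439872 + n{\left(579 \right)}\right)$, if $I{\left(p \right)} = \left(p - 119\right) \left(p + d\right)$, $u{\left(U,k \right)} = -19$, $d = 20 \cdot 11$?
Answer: $-271332686838$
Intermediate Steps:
$d = 220$
$n{\left(G \right)} = -19$
$I{\left(p \right)} = \left(-119 + p\right) \left(220 + p\right)$ ($I{\left(p \right)} = \left(p - 119\right) \left(p + 220\right) = \left(-119 + p\right) \left(220 + p\right)$)
$\left(I{\left(-477 \right)} + 463646\right) \left(-439872 + n{\left(579 \right)}\right) = \left(\left(-26180 + \left(-477\right)^{2} + 101 \left(-477\right)\right) + 463646\right) \left(-439872 - 19\right) = \left(\left(-26180 + 227529 - 48177\right) + 463646\right) \left(-439891\right) = \left(153172 + 463646\right) \left(-439891\right) = 616818 \left(-439891\right) = -271332686838$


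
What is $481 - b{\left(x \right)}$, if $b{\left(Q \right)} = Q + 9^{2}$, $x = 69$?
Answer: $331$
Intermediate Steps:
$b{\left(Q \right)} = 81 + Q$ ($b{\left(Q \right)} = Q + 81 = 81 + Q$)
$481 - b{\left(x \right)} = 481 - \left(81 + 69\right) = 481 - 150 = 331$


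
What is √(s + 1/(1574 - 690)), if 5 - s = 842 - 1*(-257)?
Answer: 3*I*√23747555/442 ≈ 33.076*I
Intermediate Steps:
s = -1094 (s = 5 - (842 - 1*(-257)) = 5 - (842 + 257) = 5 - 1*1099 = 5 - 1099 = -1094)
√(s + 1/(1574 - 690)) = √(-1094 + 1/(1574 - 690)) = √(-1094 + 1/884) = √(-967095/884) = 3*I*√23747555/442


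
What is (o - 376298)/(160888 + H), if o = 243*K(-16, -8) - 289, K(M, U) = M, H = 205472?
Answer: -25365/24424 ≈ -1.0385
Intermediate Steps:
o = -4177 (o = 243*(-16) - 289 = -3888 - 289 = -4177)
(o - 376298)/(160888 + H) = (-4177 - 376298)/(160888 + 205472) = -380475/366360 = -380475*1/366360 = -25365/24424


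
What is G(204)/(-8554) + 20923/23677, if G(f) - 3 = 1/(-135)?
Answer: 12076052831/13670981415 ≈ 0.88334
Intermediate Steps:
G(f) = 404/135 (G(f) = 3 + 1/(-135) = 3 - 1/135 = 404/135)
G(204)/(-8554) + 20923/23677 = (404/135)/(-8554) + 20923/23677 = (404/135)*(-1/8554) + 20923*(1/23677) = -202/577395 + 20923/23677 = 12076052831/13670981415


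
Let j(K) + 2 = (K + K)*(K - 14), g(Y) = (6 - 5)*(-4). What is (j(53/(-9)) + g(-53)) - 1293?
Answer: -86245/81 ≈ -1064.8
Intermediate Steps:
g(Y) = -4 (g(Y) = 1*(-4) = -4)
j(K) = -2 + 2*K*(-14 + K) (j(K) = -2 + (K + K)*(K - 14) = -2 + (2*K)*(-14 + K) = -2 + 2*K*(-14 + K))
(j(53/(-9)) + g(-53)) - 1293 = ((-2 - 1484/(-9) + 2*(53/(-9))²) - 4) - 1293 = ((-2 - 1484*(-1)/9 + 2*(53*(-⅑))²) - 4) - 1293 = ((-2 - 28*(-53/9) + 2*(-53/9)²) - 4) - 1293 = ((-2 + 1484/9 + 2*(2809/81)) - 4) - 1293 = ((-2 + 1484/9 + 5618/81) - 4) - 1293 = (18812/81 - 4) - 1293 = 18488/81 - 1293 = -86245/81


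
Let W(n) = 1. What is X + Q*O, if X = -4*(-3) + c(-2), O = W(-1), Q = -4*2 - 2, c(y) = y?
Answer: 0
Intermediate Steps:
Q = -10 (Q = -8 - 2 = -10)
O = 1
X = 10 (X = -4*(-3) - 2 = 12 - 2 = 10)
X + Q*O = 10 - 10*1 = 10 - 10 = 0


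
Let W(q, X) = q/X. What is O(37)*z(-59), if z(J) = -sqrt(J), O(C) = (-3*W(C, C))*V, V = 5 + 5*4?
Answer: 75*I*sqrt(59) ≈ 576.09*I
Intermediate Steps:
V = 25 (V = 5 + 20 = 25)
O(C) = -75 (O(C) = -3*C/C*25 = -3*1*25 = -3*25 = -75)
O(37)*z(-59) = -(-75)*sqrt(-59) = -(-75)*I*sqrt(59) = 75*I*sqrt(59)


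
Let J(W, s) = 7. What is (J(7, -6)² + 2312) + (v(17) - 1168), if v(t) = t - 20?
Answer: 1190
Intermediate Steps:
v(t) = -20 + t
(J(7, -6)² + 2312) + (v(17) - 1168) = (7² + 2312) + ((-20 + 17) - 1168) = (49 + 2312) + (-3 - 1168) = 2361 - 1171 = 1190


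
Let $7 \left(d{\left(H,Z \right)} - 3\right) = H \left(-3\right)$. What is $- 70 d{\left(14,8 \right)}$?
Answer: $210$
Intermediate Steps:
$d{\left(H,Z \right)} = 3 - \frac{3 H}{7}$ ($d{\left(H,Z \right)} = 3 + \frac{H \left(-3\right)}{7} = 3 + \frac{\left(-3\right) H}{7} = 3 - \frac{3 H}{7}$)
$- 70 d{\left(14,8 \right)} = - 70 \left(3 - 6\right) = \left(-70\right) \left(-3\right) = 210$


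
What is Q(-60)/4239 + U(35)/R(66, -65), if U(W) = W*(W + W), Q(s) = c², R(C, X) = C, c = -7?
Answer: 1731464/46629 ≈ 37.133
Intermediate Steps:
Q(s) = 49 (Q(s) = (-7)² = 49)
U(W) = 2*W² (U(W) = W*(2*W) = 2*W²)
Q(-60)/4239 + U(35)/R(66, -65) = 49/4239 + (2*35²)/66 = 49*(1/4239) + (2*1225)*(1/66) = 49/4239 + 2450*(1/66) = 49/4239 + 1225/33 = 1731464/46629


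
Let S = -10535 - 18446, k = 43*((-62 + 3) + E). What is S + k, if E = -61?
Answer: -34141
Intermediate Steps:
k = -5160 (k = 43*((-62 + 3) - 61) = 43*(-59 - 61) = 43*(-120) = -5160)
S = -28981
S + k = -28981 - 5160 = -34141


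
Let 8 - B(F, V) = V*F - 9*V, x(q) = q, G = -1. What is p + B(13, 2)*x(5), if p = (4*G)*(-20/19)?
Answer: 80/19 ≈ 4.2105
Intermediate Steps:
p = 80/19 (p = (4*(-1))*(-20/19) = -(-80)/19 = -4*(-20/19) = 80/19 ≈ 4.2105)
B(F, V) = 8 + 9*V - F*V (B(F, V) = 8 - (V*F - 9*V) = 8 - (F*V - 9*V) = 8 - (-9*V + F*V) = 8 + (9*V - F*V) = 8 + 9*V - F*V)
p + B(13, 2)*x(5) = 80/19 + (8 + 9*2 - 1*13*2)*5 = 80/19 + (8 + 18 - 26)*5 = 80/19 + 0*5 = 80/19 + 0 = 80/19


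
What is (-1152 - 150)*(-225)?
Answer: 292950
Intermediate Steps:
(-1152 - 150)*(-225) = -1302*(-225) = 292950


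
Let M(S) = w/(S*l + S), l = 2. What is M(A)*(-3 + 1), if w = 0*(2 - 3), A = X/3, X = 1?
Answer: 0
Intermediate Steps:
A = ⅓ (A = 1/3 = 1*(⅓) = ⅓ ≈ 0.33333)
w = 0 (w = 0*(-1) = 0)
M(S) = 0 (M(S) = 0/(S*2 + S) = 0/(2*S + S) = 0/((3*S)) = 0*(1/(3*S)) = 0)
M(A)*(-3 + 1) = 0*(-3 + 1) = 0*(-2) = 0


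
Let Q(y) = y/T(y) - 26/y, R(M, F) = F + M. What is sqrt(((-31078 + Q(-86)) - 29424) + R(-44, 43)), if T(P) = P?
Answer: I*sqrt(111867639)/43 ≈ 245.97*I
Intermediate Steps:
Q(y) = 1 - 26/y (Q(y) = y/y - 26/y = 1 - 26/y)
sqrt(((-31078 + Q(-86)) - 29424) + R(-44, 43)) = sqrt(((-31078 + (-26 - 86)/(-86)) - 29424) + (43 - 44)) = sqrt(((-31078 - 1/86*(-112)) - 29424) - 1) = sqrt(((-31078 + 56/43) - 29424) - 1) = sqrt((-1336298/43 - 29424) - 1) = sqrt(-2601530/43 - 1) = sqrt(-2601573/43) = I*sqrt(111867639)/43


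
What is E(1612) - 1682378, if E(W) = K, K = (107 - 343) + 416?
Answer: -1682198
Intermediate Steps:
K = 180 (K = -236 + 416 = 180)
E(W) = 180
E(1612) - 1682378 = 180 - 1682378 = -1682198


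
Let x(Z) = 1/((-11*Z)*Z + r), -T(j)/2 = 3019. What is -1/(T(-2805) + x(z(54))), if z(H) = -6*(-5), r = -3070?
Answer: 12970/78312861 ≈ 0.00016562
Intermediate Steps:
z(H) = 30
T(j) = -6038 (T(j) = -2*3019 = -6038)
x(Z) = 1/(-3070 - 11*Z²) (x(Z) = 1/((-11*Z)*Z - 3070) = 1/(-11*Z² - 3070) = 1/(-3070 - 11*Z²))
-1/(T(-2805) + x(z(54))) = -1/(-6038 - 1/(3070 + 11*30²)) = -1/(-6038 - 1/(3070 + 11*900)) = -1/(-6038 - 1/(3070 + 9900)) = -1/(-6038 - 1/12970) = -1/(-78312861/12970) = -1*(-12970/78312861) = 12970/78312861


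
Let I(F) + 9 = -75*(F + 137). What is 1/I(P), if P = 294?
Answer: -1/32334 ≈ -3.0927e-5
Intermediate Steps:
I(F) = -10284 - 75*F (I(F) = -9 - 75*(F + 137) = -9 - 75*(137 + F) = -9 + (-10275 - 75*F) = -10284 - 75*F)
1/I(P) = 1/(-10284 - 75*294) = 1/(-10284 - 22050) = 1/(-32334) = -1/32334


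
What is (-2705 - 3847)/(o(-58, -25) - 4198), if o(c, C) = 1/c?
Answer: 380016/243485 ≈ 1.5607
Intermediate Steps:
(-2705 - 3847)/(o(-58, -25) - 4198) = (-2705 - 3847)/(1/(-58) - 4198) = -6552/(-1/58 - 4198) = -6552/(-243485/58) = -6552*(-58/243485) = 380016/243485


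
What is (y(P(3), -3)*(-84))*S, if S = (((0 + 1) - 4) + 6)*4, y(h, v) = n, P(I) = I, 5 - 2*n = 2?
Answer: -1512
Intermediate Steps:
n = 3/2 (n = 5/2 - ½*2 = 5/2 - 1 = 3/2 ≈ 1.5000)
y(h, v) = 3/2
S = 12 (S = ((1 - 4) + 6)*4 = (-3 + 6)*4 = 3*4 = 12)
(y(P(3), -3)*(-84))*S = ((3/2)*(-84))*12 = -126*12 = -1512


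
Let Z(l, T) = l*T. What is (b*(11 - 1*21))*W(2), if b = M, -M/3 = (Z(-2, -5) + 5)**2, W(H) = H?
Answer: 13500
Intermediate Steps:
Z(l, T) = T*l
M = -675 (M = -3*(-5*(-2) + 5)**2 = -3*(10 + 5)**2 = -3*15**2 = -3*225 = -675)
b = -675
(b*(11 - 1*21))*W(2) = -675*(11 - 1*21)*2 = -675*(11 - 21)*2 = -675*(-10)*2 = 6750*2 = 13500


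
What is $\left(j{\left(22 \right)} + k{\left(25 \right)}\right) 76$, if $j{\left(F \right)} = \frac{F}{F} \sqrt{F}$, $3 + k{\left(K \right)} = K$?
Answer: $1672 + 76 \sqrt{22} \approx 2028.5$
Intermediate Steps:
$k{\left(K \right)} = -3 + K$
$j{\left(F \right)} = \sqrt{F}$ ($j{\left(F \right)} = 1 \sqrt{F} = \sqrt{F}$)
$\left(j{\left(22 \right)} + k{\left(25 \right)}\right) 76 = \left(\sqrt{22} + \left(-3 + 25\right)\right) 76 = \left(\sqrt{22} + 22\right) 76 = \left(22 + \sqrt{22}\right) 76 = 1672 + 76 \sqrt{22}$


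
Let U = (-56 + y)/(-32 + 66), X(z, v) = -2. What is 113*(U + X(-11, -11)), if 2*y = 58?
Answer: -10735/34 ≈ -315.74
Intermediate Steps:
y = 29 (y = (½)*58 = 29)
U = -27/34 (U = (-56 + 29)/(-32 + 66) = -27/34 ≈ -0.79412)
113*(U + X(-11, -11)) = 113*(-27/34 - 2) = 113*(-95/34) = -10735/34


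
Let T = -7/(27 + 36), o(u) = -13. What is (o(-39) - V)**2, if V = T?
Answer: 13456/81 ≈ 166.12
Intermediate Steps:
T = -1/9 (T = -7/63 = -7*1/63 = -1/9 ≈ -0.11111)
V = -1/9 ≈ -0.11111
(o(-39) - V)**2 = (-13 - 1*(-1/9))**2 = (-13 + 1/9)**2 = (-116/9)**2 = 13456/81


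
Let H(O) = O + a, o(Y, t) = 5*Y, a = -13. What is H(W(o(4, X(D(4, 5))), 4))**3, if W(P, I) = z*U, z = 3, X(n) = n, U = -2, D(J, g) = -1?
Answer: -6859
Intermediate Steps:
W(P, I) = -6 (W(P, I) = 3*(-2) = -6)
H(O) = -13 + O (H(O) = O - 13 = -13 + O)
H(W(o(4, X(D(4, 5))), 4))**3 = (-13 - 6)**3 = (-19)**3 = -6859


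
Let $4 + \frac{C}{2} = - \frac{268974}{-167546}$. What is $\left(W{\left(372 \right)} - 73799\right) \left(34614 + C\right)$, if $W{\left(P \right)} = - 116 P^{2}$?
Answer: $- \frac{46755387051784316}{83773} \approx -5.5812 \cdot 10^{11}$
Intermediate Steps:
$C = - \frac{401210}{83773}$ ($C = -8 + 2 \left(- \frac{268974}{-167546}\right) = -8 + 2 \left(\left(-268974\right) \left(- \frac{1}{167546}\right)\right) = -8 + 2 \cdot \frac{134487}{83773} = -8 + \frac{268974}{83773} = - \frac{401210}{83773} \approx -4.7893$)
$\left(W{\left(372 \right)} - 73799\right) \left(34614 + C\right) = \left(- 116 \cdot 372^{2} - 73799\right) \left(34614 - \frac{401210}{83773}\right) = \left(\left(-116\right) 138384 - 73799\right) \frac{2899317412}{83773} = \left(-16052544 - 73799\right) \frac{2899317412}{83773} = \left(-16126343\right) \frac{2899317412}{83773} = - \frac{46755387051784316}{83773}$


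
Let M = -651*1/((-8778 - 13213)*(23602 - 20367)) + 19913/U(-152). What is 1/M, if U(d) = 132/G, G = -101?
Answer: -9390596820/143079472657573 ≈ -6.5632e-5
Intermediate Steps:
U(d) = -132/101 (U(d) = 132/(-101) = 132*(-1/101) = -132/101)
M = -143079472657573/9390596820 (M = -651*1/((-8778 - 13213)*(23602 - 20367)) + 19913/(-132/101) = -651/(3235*(-21991)) + 19913*(-101/132) = -651/(-71140885) - 2011213/132 = -651*(-1/71140885) - 2011213/132 = 651/71140885 - 2011213/132 = -143079472657573/9390596820 ≈ -15236.)
1/M = 1/(-143079472657573/9390596820) = -9390596820/143079472657573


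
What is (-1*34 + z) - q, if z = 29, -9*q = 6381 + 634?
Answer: 6970/9 ≈ 774.44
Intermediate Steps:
q = -7015/9 (q = -(6381 + 634)/9 = -⅑*7015 = -7015/9 ≈ -779.44)
(-1*34 + z) - q = (-1*34 + 29) - 1*(-7015/9) = (-34 + 29) + 7015/9 = -5 + 7015/9 = 6970/9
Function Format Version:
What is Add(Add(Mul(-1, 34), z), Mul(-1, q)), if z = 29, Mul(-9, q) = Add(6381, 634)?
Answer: Rational(6970, 9) ≈ 774.44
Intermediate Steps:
q = Rational(-7015, 9) (q = Mul(Rational(-1, 9), Add(6381, 634)) = Mul(Rational(-1, 9), 7015) = Rational(-7015, 9) ≈ -779.44)
Add(Add(Mul(-1, 34), z), Mul(-1, q)) = Add(Add(Mul(-1, 34), 29), Mul(-1, Rational(-7015, 9))) = Add(Add(-34, 29), Rational(7015, 9)) = Add(-5, Rational(7015, 9)) = Rational(6970, 9)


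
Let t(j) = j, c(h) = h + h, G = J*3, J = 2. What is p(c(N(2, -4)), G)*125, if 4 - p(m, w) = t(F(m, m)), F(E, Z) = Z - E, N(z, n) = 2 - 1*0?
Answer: 500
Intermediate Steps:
N(z, n) = 2 (N(z, n) = 2 + 0 = 2)
G = 6 (G = 2*3 = 6)
c(h) = 2*h
p(m, w) = 4 (p(m, w) = 4 - (m - m) = 4 - 1*0 = 4 + 0 = 4)
p(c(N(2, -4)), G)*125 = 4*125 = 500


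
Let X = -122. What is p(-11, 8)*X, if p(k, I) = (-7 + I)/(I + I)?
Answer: -61/8 ≈ -7.6250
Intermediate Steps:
p(k, I) = (-7 + I)/(2*I) (p(k, I) = (-7 + I)/((2*I)) = (-7 + I)*(1/(2*I)) = (-7 + I)/(2*I))
p(-11, 8)*X = ((½)*(-7 + 8)/8)*(-122) = ((½)*(⅛)*1)*(-122) = (1/16)*(-122) = -61/8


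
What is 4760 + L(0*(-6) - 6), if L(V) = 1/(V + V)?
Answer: 57119/12 ≈ 4759.9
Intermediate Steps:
L(V) = 1/(2*V)
4760 + L(0*(-6) - 6) = 4760 + 1/(2*(0*(-6) - 6)) = 4760 + 1/(2*(0 - 6)) = 4760 + (1/2)/(-6) = 4760 + (1/2)*(-1/6) = 4760 - 1/12 = 57119/12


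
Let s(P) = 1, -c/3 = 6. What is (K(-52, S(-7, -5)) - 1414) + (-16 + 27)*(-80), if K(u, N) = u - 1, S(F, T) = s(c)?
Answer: -2347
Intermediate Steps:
c = -18 (c = -3*6 = -18)
S(F, T) = 1
K(u, N) = -1 + u
(K(-52, S(-7, -5)) - 1414) + (-16 + 27)*(-80) = ((-1 - 52) - 1414) + (-16 + 27)*(-80) = (-53 - 1414) + 11*(-80) = -1467 - 880 = -2347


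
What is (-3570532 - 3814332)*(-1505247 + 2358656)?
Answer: -6302309401376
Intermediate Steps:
(-3570532 - 3814332)*(-1505247 + 2358656) = -7384864*853409 = -6302309401376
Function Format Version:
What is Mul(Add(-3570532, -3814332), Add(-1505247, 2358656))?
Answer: -6302309401376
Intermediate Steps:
Mul(Add(-3570532, -3814332), Add(-1505247, 2358656)) = Mul(-7384864, 853409) = -6302309401376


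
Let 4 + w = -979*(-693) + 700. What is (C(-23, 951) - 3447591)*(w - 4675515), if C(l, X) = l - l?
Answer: 13777856139852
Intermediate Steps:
C(l, X) = 0
w = 679143 (w = -4 + (-979*(-693) + 700) = -4 + (678447 + 700) = -4 + 679147 = 679143)
(C(-23, 951) - 3447591)*(w - 4675515) = (0 - 3447591)*(679143 - 4675515) = -3447591*(-3996372) = 13777856139852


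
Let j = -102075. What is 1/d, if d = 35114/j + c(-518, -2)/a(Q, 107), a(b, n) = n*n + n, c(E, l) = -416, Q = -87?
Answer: -98298225/37353382 ≈ -2.6316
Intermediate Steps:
a(b, n) = n + n**2 (a(b, n) = n**2 + n = n + n**2)
d = -37353382/98298225 (d = 35114/(-102075) - 416*1/(107*(1 + 107)) = 35114*(-1/102075) - 416/(107*108) = -35114/102075 - 416/11556 = -35114/102075 - 416*1/11556 = -35114/102075 - 104/2889 = -37353382/98298225 ≈ -0.38000)
1/d = 1/(-37353382/98298225) = -98298225/37353382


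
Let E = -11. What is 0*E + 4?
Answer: 4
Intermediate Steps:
0*E + 4 = 0*(-11) + 4 = 0 + 4 = 4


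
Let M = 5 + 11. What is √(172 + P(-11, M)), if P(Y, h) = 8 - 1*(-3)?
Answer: √183 ≈ 13.528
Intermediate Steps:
M = 16
P(Y, h) = 11 (P(Y, h) = 8 + 3 = 11)
√(172 + P(-11, M)) = √(172 + 11) = √183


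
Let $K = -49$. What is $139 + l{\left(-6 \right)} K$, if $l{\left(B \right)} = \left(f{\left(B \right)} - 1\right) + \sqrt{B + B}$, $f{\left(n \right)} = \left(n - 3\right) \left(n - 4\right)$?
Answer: $-4222 - 98 i \sqrt{3} \approx -4222.0 - 169.74 i$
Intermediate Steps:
$f{\left(n \right)} = \left(-4 + n\right) \left(-3 + n\right)$ ($f{\left(n \right)} = \left(-3 + n\right) \left(-4 + n\right) = \left(-4 + n\right) \left(-3 + n\right)$)
$l{\left(B \right)} = 11 + B^{2} - 7 B + \sqrt{2} \sqrt{B}$ ($l{\left(B \right)} = \left(\left(12 + B^{2} - 7 B\right) - 1\right) + \sqrt{B + B} = \left(11 + B^{2} - 7 B\right) + \sqrt{2 B} = \left(11 + B^{2} - 7 B\right) + \sqrt{2} \sqrt{B} = 11 + B^{2} - 7 B + \sqrt{2} \sqrt{B}$)
$139 + l{\left(-6 \right)} K = 139 + \left(11 + \left(-6\right)^{2} - -42 + \sqrt{2} \sqrt{-6}\right) \left(-49\right) = 139 + \left(11 + 36 + 42 + \sqrt{2} i \sqrt{6}\right) \left(-49\right) = 139 + \left(11 + 36 + 42 + 2 i \sqrt{3}\right) \left(-49\right) = 139 + \left(89 + 2 i \sqrt{3}\right) \left(-49\right) = 139 - \left(4361 + 98 i \sqrt{3}\right) = -4222 - 98 i \sqrt{3}$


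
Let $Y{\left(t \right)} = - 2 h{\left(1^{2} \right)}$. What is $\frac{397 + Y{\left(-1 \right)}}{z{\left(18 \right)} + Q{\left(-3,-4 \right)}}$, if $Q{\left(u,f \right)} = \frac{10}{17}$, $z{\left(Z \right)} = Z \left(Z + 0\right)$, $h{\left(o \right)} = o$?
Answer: $\frac{6715}{5518} \approx 1.2169$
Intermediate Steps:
$z{\left(Z \right)} = Z^{2}$ ($z{\left(Z \right)} = Z Z = Z^{2}$)
$Y{\left(t \right)} = -2$ ($Y{\left(t \right)} = - 2 \cdot 1^{2} = \left(-2\right) 1 = -2$)
$Q{\left(u,f \right)} = \frac{10}{17}$ ($Q{\left(u,f \right)} = 10 \cdot \frac{1}{17} = \frac{10}{17}$)
$\frac{397 + Y{\left(-1 \right)}}{z{\left(18 \right)} + Q{\left(-3,-4 \right)}} = \frac{397 - 2}{18^{2} + \frac{10}{17}} = \frac{395}{324 + \frac{10}{17}} = \frac{395}{\frac{5518}{17}} = 395 \cdot \frac{17}{5518} = \frac{6715}{5518}$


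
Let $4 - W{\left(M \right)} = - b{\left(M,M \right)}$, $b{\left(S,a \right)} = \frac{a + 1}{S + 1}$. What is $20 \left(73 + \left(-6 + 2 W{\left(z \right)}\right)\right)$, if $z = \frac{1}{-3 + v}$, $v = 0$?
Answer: $1540$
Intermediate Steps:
$b{\left(S,a \right)} = \frac{1 + a}{1 + S}$
$z = - \frac{1}{3}$ ($z = \frac{1}{-3 + 0} = \frac{1}{-3} = - \frac{1}{3} \approx -0.33333$)
$W{\left(M \right)} = 5$ ($W{\left(M \right)} = 4 - - \frac{1 + M}{1 + M} = 4 - \left(-1\right) 1 = 4 - -1 = 4 + 1 = 5$)
$20 \left(73 + \left(-6 + 2 W{\left(z \right)}\right)\right) = 20 \left(73 + \left(-6 + 2 \cdot 5\right)\right) = 20 \left(73 + \left(-6 + 10\right)\right) = 20 \left(73 + 4\right) = 20 \cdot 77 = 1540$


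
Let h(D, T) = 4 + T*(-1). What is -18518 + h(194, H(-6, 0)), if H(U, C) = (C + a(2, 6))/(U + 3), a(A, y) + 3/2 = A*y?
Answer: -37021/2 ≈ -18511.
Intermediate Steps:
a(A, y) = -3/2 + A*y
H(U, C) = (21/2 + C)/(3 + U) (H(U, C) = (C + (-3/2 + 2*6))/(U + 3) = (C + (-3/2 + 12))/(3 + U) = (C + 21/2)/(3 + U) = (21/2 + C)/(3 + U))
h(D, T) = 4 - T
-18518 + h(194, H(-6, 0)) = -18518 + (4 - (21/2 + 0)/(3 - 6)) = -18518 + (4 - 21/((-3)*2)) = -18518 + (4 - (-1)*21/(3*2)) = -18518 + (4 - 1*(-7/2)) = -18518 + (4 + 7/2) = -18518 + 15/2 = -37021/2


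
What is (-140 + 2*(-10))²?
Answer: 25600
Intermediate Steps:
(-140 + 2*(-10))² = (-140 - 20)² = (-160)² = 25600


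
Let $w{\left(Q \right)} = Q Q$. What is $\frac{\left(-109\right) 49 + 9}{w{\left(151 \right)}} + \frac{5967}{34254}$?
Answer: $- \frac{5176529}{86780606} \approx -0.059651$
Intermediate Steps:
$w{\left(Q \right)} = Q^{2}$
$\frac{\left(-109\right) 49 + 9}{w{\left(151 \right)}} + \frac{5967}{34254} = \frac{\left(-109\right) 49 + 9}{151^{2}} + \frac{5967}{34254} = \frac{-5341 + 9}{22801} + 5967 \cdot \frac{1}{34254} = \left(-5332\right) \frac{1}{22801} + \frac{663}{3806} = - \frac{5332}{22801} + \frac{663}{3806} = - \frac{5176529}{86780606}$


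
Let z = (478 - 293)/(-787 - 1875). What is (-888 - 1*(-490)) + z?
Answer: -1059661/2662 ≈ -398.07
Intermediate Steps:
z = -185/2662 (z = 185/(-2662) = 185*(-1/2662) = -185/2662 ≈ -0.069497)
(-888 - 1*(-490)) + z = (-888 - 1*(-490)) - 185/2662 = (-888 + 490) - 185/2662 = -398 - 185/2662 = -1059661/2662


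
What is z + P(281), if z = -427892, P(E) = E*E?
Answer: -348931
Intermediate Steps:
P(E) = E²
z + P(281) = -427892 + 281² = -427892 + 78961 = -348931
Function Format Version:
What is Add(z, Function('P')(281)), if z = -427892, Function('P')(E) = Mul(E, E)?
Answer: -348931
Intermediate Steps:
Function('P')(E) = Pow(E, 2)
Add(z, Function('P')(281)) = Add(-427892, Pow(281, 2)) = Add(-427892, 78961) = -348931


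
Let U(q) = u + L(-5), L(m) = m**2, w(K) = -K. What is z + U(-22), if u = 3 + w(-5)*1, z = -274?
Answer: -241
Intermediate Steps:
u = 8 (u = 3 - 1*(-5)*1 = 3 + 5*1 = 3 + 5 = 8)
U(q) = 33 (U(q) = 8 + (-5)**2 = 8 + 25 = 33)
z + U(-22) = -274 + 33 = -241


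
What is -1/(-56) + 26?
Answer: 1457/56 ≈ 26.018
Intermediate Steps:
-1/(-56) + 26 = -1*(-1/56) + 26 = 1/56 + 26 = 1457/56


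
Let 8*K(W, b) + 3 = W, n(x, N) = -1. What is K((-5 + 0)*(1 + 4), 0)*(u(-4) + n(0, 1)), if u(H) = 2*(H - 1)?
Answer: 77/2 ≈ 38.500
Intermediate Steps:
u(H) = -2 + 2*H (u(H) = 2*(-1 + H) = -2 + 2*H)
K(W, b) = -3/8 + W/8
K((-5 + 0)*(1 + 4), 0)*(u(-4) + n(0, 1)) = (-3/8 + ((-5 + 0)*(1 + 4))/8)*((-2 + 2*(-4)) - 1) = (-3/8 + (-5*5)/8)*((-2 - 8) - 1) = (-3/8 + (⅛)*(-25))*(-10 - 1) = (-3/8 - 25/8)*(-11) = -7/2*(-11) = 77/2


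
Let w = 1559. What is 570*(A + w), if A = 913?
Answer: 1409040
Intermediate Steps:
570*(A + w) = 570*(913 + 1559) = 570*2472 = 1409040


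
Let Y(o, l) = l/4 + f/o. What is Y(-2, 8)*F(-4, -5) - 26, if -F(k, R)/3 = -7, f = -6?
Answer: 79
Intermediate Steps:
F(k, R) = 21 (F(k, R) = -3*(-7) = 21)
Y(o, l) = -6/o + l/4 (Y(o, l) = l/4 - 6/o = -6/o + l/4)
Y(-2, 8)*F(-4, -5) - 26 = (-6/(-2) + (¼)*8)*21 - 26 = (-6*(-½) + 2)*21 - 26 = (3 + 2)*21 - 26 = 5*21 - 26 = 105 - 26 = 79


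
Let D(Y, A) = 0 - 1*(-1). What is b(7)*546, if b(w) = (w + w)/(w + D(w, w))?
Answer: 1911/2 ≈ 955.50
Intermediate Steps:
D(Y, A) = 1 (D(Y, A) = 0 + 1 = 1)
b(w) = 2*w/(1 + w) (b(w) = (w + w)/(w + 1) = (2*w)/(1 + w) = 2*w/(1 + w))
b(7)*546 = (2*7/(1 + 7))*546 = (2*7/8)*546 = (2*7*(⅛))*546 = (7/4)*546 = 1911/2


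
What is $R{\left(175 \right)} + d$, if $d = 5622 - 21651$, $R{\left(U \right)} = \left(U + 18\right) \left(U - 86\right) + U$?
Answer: $1323$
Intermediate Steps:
$R{\left(U \right)} = U + \left(-86 + U\right) \left(18 + U\right)$ ($R{\left(U \right)} = \left(18 + U\right) \left(-86 + U\right) + U = \left(-86 + U\right) \left(18 + U\right) + U = U + \left(-86 + U\right) \left(18 + U\right)$)
$d = -16029$ ($d = 5622 - 21651 = -16029$)
$R{\left(175 \right)} + d = \left(-1548 + 175^{2} - 11725\right) - 16029 = \left(-1548 + 30625 - 11725\right) - 16029 = 17352 - 16029 = 1323$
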